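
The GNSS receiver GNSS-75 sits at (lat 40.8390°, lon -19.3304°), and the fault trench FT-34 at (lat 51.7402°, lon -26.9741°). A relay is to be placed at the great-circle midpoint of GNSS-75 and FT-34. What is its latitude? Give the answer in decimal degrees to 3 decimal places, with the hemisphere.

46.353°N

Bx = cos φ₂ cos Δλ = 0.613726,  By = cos φ₂ sin Δλ = -0.082365
φₘ = atan2(sin φ₁ + sin φ₂, √((cos φ₁ + Bx)² + By²)) = 46.35268°
λₘ = λ₁ + atan2(By, cos φ₁ + Bx) = -22.77022°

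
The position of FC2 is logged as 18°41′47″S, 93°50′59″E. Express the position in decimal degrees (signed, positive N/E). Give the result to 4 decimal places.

lat: 18.6964° S → -18.6964°
lon: 93.8497° E → +93.8497°

-18.6964°, +93.8497°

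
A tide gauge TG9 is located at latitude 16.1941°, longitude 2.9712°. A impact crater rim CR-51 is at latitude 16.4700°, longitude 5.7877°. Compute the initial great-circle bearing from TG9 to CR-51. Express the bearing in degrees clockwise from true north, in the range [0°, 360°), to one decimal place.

Δλ = 2.8165°
y = sin Δλ · cos φ₂ = 0.047121
x = cos φ₁ sin φ₂ − sin φ₁ cos φ₂ cos Δλ = 0.005138
θ = atan2(y, x) = 83.7767° → 83.7767° (mod 360°)

83.8°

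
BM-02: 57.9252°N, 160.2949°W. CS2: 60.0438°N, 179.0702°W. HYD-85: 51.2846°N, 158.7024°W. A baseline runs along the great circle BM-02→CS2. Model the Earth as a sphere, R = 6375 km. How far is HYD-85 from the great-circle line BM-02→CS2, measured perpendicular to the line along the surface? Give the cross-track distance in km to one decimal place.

652.8 km

δ₁₃ = central angle BM-02→HYD-85 = 0.117004 rad  (haversine)
θ₁₃ = bearing BM-02→HYD-85 = 171.437°,  θ₁₂ = bearing BM-02→CS2 = 290.310°
dₓₜ = R·arcsin(sin δ₁₃ · sin(θ₁₃ − θ₁₂)) = 6375·arcsin(0.11674·sin(-118.873°)) = -652.832 km
|dₓₜ| = 652.832 km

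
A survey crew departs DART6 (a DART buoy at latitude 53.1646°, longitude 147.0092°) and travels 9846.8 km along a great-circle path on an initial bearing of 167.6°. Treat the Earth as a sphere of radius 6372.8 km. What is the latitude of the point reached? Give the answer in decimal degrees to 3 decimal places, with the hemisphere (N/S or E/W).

δ = d/R = 9846.8/6372.8 = 1.545129 rad
φ₂ = arcsin(sin φ₁ cos δ + cos φ₁ sin δ cos θ)
   = arcsin(0.80036·0.02566 + 0.59952·0.99967·-0.97667) = -34.38836°
λ₂ = λ₁ + atan2(sin θ sin δ cos φ₁, cos δ − sin φ₁ sin φ₂) = 162.08683°

34.388°S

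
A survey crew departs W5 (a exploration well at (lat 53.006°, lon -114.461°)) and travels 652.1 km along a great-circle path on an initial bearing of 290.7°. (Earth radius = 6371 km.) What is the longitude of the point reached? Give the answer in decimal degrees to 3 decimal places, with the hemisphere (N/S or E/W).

δ = d/R = 652.1/6371 = 0.102354 rad
φ₂ = arcsin(sin φ₁ cos δ + cos φ₁ sin δ cos θ)
   = arcsin(0.79870·0.99477 + 0.60173·0.10218·0.35347) = 54.71124°
λ₂ = λ₁ + atan2(sin θ sin δ cos φ₁, cos δ − sin φ₁ sin φ₂) = -123.98434°

123.984°W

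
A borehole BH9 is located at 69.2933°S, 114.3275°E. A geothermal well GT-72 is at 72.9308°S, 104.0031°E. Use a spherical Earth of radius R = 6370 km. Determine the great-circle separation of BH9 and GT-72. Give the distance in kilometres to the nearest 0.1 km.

547.8 km

Δφ = -3.6375°,  Δλ = -10.3244°
a = sin²(Δφ/2) + cos φ₁ cos φ₂ sin²(Δλ/2) = 0.001848
c = 2·arcsin(√a) = 0.085992 rad = 4.9270°
d = R·c = 6370 × 0.085992 = 547.8 km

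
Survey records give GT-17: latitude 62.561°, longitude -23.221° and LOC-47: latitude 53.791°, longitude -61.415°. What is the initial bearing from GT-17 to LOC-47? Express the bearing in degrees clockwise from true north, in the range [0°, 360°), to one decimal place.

263.7°

Δλ = -38.1940°
y = sin Δλ · cos φ₂ = -0.365265
x = cos φ₁ sin φ₂ − sin φ₁ cos φ₂ cos Δλ = -0.040232
θ = atan2(y, x) = -96.2855° → 263.7145° (mod 360°)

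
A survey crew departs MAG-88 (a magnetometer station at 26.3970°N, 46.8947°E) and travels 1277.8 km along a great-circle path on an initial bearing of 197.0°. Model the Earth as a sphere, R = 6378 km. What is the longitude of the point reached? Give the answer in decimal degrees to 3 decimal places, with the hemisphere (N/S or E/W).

43.435°E

δ = d/R = 1277.8/6378 = 0.200345 rad
φ₂ = arcsin(sin φ₁ cos δ + cos φ₁ sin δ cos θ)
   = arcsin(0.44459·0.98000 + 0.89574·0.19901·-0.95630) = 15.38043°
λ₂ = λ₁ + atan2(sin θ sin δ cos φ₁, cos δ − sin φ₁ sin φ₂) = 43.43507°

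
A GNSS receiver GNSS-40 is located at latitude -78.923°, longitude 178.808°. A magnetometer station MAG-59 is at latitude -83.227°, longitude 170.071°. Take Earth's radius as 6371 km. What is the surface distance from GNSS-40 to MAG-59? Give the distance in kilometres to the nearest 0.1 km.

Δφ = -4.3040°,  Δλ = -8.7370°
a = sin²(Δφ/2) + cos φ₁ cos φ₂ sin²(Δλ/2) = 0.001542
c = 2·arcsin(√a) = 0.078545 rad = 4.5003°
d = R·c = 6371 × 0.078545 = 500.4 km

500.4 km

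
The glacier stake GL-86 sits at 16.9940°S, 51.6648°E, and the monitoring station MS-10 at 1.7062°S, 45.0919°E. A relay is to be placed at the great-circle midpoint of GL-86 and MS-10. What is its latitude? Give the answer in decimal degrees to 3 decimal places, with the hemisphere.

9.365°S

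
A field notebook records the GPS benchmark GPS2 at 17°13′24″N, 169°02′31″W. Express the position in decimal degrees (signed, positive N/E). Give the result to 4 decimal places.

+17.2233°, -169.0419°

lat: 17.2233° N → +17.2233°
lon: 169.0419° W → -169.0419°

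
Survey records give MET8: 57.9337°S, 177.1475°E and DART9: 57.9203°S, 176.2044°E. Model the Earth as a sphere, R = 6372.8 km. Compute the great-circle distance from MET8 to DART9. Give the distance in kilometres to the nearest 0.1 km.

55.7 km

Δφ = 0.0134°,  Δλ = -0.9431°
a = sin²(Δφ/2) + cos φ₁ cos φ₂ sin²(Δλ/2) = 0.000019
c = 2·arcsin(√a) = 0.008743 rad = 0.5010°
d = R·c = 6372.8 × 0.008743 = 55.7 km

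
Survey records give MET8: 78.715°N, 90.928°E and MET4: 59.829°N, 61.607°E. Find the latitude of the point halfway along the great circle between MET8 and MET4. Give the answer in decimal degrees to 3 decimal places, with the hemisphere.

Bx = cos φ₂ cos Δλ = 0.438197,  By = cos φ₂ sin Δλ = -0.246116
φₘ = atan2(sin φ₁ + sin φ₂, √((cos φ₁ + Bx)² + By²)) = 69.77023°
λₘ = λ₁ + atan2(By, cos φ₁ + Bx) = 69.70856°

69.770°N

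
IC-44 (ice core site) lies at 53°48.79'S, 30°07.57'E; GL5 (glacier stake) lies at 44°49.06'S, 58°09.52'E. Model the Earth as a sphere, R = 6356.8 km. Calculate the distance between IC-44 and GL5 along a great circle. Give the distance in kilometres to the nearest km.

2240 km

IC-44: φ = -53.81317°, λ = +30.12617°
GL5: φ = -44.81767°, λ = +58.15867°
Δφ = 8.9955°,  Δλ = 28.0325°
a = sin²(Δφ/2) + cos φ₁ cos φ₂ sin²(Δλ/2) = 0.030717
c = 2·arcsin(√a) = 0.352346 rad = 20.1880°
d = R·c = 6356.8 × 0.352346 = 2239.8 km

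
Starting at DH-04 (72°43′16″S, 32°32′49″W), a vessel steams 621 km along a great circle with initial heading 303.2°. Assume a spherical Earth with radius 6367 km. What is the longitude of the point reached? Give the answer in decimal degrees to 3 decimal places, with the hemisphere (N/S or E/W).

45.779°W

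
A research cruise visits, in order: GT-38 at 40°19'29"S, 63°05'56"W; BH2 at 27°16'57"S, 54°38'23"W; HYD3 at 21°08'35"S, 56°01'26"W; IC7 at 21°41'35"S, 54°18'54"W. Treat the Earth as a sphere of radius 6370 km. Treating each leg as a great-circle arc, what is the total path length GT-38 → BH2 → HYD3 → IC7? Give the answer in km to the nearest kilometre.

2529 km

GT-38: φ = -40.32472°, λ = -63.09889°
BH2: φ = -27.28250°, λ = -54.63972°
HYD3: φ = -21.14306°, λ = -56.02389°
IC7: φ = -21.69306°, λ = -54.31500°
GT-38→BH2: c = 0.258273 rad, d = 1645.20 km
BH2→HYD3: c = 0.109392 rad, d = 696.83 km
HYD3→IC7: c = 0.029378 rad, d = 187.14 km
Total = 1645.20 + 696.83 + 187.14 = 2529.16 km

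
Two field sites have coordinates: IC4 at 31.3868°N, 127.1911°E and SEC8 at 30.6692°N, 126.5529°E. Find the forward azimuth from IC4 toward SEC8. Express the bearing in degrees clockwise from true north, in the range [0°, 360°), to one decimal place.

Δλ = -0.6382°
y = sin Δλ · cos φ₂ = -0.009580
x = cos φ₁ sin φ₂ − sin φ₁ cos φ₂ cos Δλ = -0.012496
θ = atan2(y, x) = -142.5240° → 217.4760° (mod 360°)

217.5°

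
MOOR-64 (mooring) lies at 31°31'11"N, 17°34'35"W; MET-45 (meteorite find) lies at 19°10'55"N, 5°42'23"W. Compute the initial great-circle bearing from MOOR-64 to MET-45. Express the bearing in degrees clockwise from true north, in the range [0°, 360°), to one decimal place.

136.3°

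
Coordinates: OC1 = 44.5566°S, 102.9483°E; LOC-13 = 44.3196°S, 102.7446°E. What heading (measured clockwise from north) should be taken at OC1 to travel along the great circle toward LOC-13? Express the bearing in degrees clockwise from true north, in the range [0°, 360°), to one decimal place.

328.4°

Δλ = -0.2037°
y = sin Δλ · cos φ₂ = -0.002544
x = cos φ₁ sin φ₂ − sin φ₁ cos φ₂ cos Δλ = 0.004133
θ = atan2(y, x) = -31.6082° → 328.3918° (mod 360°)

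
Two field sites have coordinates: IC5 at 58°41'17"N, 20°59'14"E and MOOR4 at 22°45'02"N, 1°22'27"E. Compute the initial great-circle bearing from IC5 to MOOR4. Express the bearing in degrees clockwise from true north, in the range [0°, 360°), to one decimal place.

209.8°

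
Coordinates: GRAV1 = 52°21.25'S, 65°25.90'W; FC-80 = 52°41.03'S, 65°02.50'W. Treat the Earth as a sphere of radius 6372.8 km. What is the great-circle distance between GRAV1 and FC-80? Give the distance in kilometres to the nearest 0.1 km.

45.2 km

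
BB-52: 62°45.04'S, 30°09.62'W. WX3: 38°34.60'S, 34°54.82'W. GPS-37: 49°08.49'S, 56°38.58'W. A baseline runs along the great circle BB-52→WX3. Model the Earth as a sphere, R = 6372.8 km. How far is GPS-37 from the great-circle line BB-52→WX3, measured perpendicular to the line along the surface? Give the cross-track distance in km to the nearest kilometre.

1681 km

BB-52: φ = -62.75067°, λ = -30.16033°
WX3: φ = -38.57667°, λ = -34.91367°
GPS-37: φ = -49.14150°, λ = -56.64300°
δ₁₃ = central angle BB-52→GPS-37 = 0.346717 rad  (haversine)
θ₁₃ = bearing BB-52→GPS-37 = 300.853°,  θ₁₂ = bearing BB-52→WX3 = 350.959°
dₓₜ = R·arcsin(sin δ₁₃ · sin(θ₁₃ − θ₁₂)) = 6372.8·arcsin(0.33981·sin(-50.105°)) = -1680.885 km
|dₓₜ| = 1680.885 km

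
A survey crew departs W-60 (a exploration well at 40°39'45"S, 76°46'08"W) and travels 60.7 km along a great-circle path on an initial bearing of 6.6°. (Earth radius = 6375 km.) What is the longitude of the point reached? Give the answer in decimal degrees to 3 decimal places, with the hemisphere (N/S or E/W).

76.687°W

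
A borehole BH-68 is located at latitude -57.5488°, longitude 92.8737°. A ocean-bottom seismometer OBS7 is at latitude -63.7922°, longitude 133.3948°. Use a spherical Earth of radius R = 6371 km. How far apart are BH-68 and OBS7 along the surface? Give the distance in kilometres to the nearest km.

2269 km

Δφ = -6.2434°,  Δλ = 40.5211°
a = sin²(Δφ/2) + cos φ₁ cos φ₂ sin²(Δλ/2) = 0.031382
c = 2·arcsin(√a) = 0.356180 rad = 20.4076°
d = R·c = 6371 × 0.356180 = 2269.2 km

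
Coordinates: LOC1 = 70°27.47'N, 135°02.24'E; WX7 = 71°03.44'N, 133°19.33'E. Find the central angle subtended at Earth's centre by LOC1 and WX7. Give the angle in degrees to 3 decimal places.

LOC1: φ = +70.45783°, λ = +135.03733°
WX7: φ = +71.05733°, λ = +133.32217°
Δφ = 0.5995°,  Δλ = -1.7152°
a = sin²(Δφ/2) + cos φ₁ cos φ₂ sin²(Δλ/2) = 0.000052
c = 2·arcsin(√a) = 0.014380 rad = 0.8239°

0.824°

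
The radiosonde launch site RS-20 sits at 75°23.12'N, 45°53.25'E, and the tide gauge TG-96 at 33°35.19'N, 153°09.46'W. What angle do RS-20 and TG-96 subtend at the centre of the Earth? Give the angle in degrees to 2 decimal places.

70.33°

RS-20: φ = +75.38533°, λ = +45.88750°
TG-96: φ = +33.58650°, λ = -153.15767°
Δφ = -41.7988°,  Δλ = 160.9548°
a = sin²(Δφ/2) + cos φ₁ cos φ₂ sin²(Δλ/2) = 0.331696
c = 2·arcsin(√a) = 1.227483 rad = 70.3296°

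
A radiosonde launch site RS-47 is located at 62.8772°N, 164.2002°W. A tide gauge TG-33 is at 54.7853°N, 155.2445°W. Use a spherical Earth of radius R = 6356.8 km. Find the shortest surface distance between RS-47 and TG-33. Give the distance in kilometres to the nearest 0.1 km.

1032.5 km

Δφ = -8.0919°,  Δλ = 8.9557°
a = sin²(Δφ/2) + cos φ₁ cos φ₂ sin²(Δλ/2) = 0.006581
c = 2·arcsin(√a) = 0.162421 rad = 9.3060°
d = R·c = 6356.8 × 0.162421 = 1032.5 km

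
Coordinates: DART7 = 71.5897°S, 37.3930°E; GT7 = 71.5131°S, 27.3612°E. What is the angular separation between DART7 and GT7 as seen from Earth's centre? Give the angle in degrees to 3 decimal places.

3.172°

Δφ = 0.0766°,  Δλ = -10.0318°
a = sin²(Δφ/2) + cos φ₁ cos φ₂ sin²(Δλ/2) = 0.000766
c = 2·arcsin(√a) = 0.055360 rad = 3.1719°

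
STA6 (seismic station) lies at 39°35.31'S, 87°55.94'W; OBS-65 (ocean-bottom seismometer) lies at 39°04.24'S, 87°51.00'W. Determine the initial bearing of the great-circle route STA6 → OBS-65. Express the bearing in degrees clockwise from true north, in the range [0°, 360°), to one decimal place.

7.0°

STA6: φ = -39.58850°, λ = -87.93233°
OBS-65: φ = -39.07067°, λ = -87.85000°
Δλ = 0.0823°
y = sin Δλ · cos φ₂ = 0.001116
x = cos φ₁ sin φ₂ − sin φ₁ cos φ₂ cos Δλ = 0.009037
θ = atan2(y, x) = 7.0374° → 7.0374° (mod 360°)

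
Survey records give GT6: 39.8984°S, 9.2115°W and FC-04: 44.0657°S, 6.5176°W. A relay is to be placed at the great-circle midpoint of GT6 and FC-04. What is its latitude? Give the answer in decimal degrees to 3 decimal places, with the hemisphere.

Bx = cos φ₂ cos Δλ = 0.717749,  By = cos φ₂ sin Δλ = 0.033772
φₘ = atan2(sin φ₁ + sin φ₂, √((cos φ₁ + Bx)² + By²)) = -41.98991°
λₘ = λ₁ + atan2(By, cos φ₁ + Bx) = -7.90866°

41.990°S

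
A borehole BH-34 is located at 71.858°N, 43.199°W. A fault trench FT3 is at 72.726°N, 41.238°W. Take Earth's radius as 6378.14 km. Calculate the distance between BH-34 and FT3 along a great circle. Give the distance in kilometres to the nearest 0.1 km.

Δφ = 0.8680°,  Δλ = 1.9610°
a = sin²(Δφ/2) + cos φ₁ cos φ₂ sin²(Δλ/2) = 0.000084
c = 2·arcsin(√a) = 0.018380 rad = 1.0531°
d = R·c = 6378.14 × 0.018380 = 117.2 km

117.2 km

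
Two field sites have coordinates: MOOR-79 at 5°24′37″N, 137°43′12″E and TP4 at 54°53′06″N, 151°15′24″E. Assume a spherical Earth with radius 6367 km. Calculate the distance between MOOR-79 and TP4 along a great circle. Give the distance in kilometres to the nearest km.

MOOR-79: φ = +5.41028°, λ = +137.72000°
TP4: φ = +54.88500°, λ = +151.25667°
Δφ = 49.4747°,  Δλ = 13.5367°
a = sin²(Δφ/2) + cos φ₁ cos φ₂ sin²(Δλ/2) = 0.183062
c = 2·arcsin(√a) = 0.884243 rad = 50.6634°
d = R·c = 6367 × 0.884243 = 5630.0 km

5630 km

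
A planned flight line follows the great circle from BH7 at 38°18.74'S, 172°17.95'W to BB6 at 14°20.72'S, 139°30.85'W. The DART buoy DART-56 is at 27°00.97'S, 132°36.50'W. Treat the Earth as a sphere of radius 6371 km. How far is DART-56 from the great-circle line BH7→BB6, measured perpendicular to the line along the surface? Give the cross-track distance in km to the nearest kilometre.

BH7: φ = -38.31233°, λ = -172.29917°
BB6: φ = -14.34533°, λ = -139.51417°
DART-56: φ = -27.01617°, λ = -132.60833°
δ₁₃ = central angle BH7→DART-56 = 0.610250 rad  (haversine)
θ₁₃ = bearing BH7→DART-56 = 83.127°,  θ₁₂ = bearing BH7→BB6 = 59.377°
dₓₜ = R·arcsin(sin δ₁₃ · sin(θ₁₃ − θ₁₂)) = 6371·arcsin(0.57307·sin(23.750°)) = 1483.851 km
|dₓₜ| = 1483.851 km

1484 km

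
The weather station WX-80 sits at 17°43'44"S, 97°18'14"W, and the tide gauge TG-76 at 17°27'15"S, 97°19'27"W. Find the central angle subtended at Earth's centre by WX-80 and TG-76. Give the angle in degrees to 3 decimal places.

WX-80: φ = -17.72889°, λ = -97.30389°
TG-76: φ = -17.45417°, λ = -97.32417°
Δφ = 0.2747°,  Δλ = -0.0203°
a = sin²(Δφ/2) + cos φ₁ cos φ₂ sin²(Δλ/2) = 0.000006
c = 2·arcsin(√a) = 0.004807 rad = 0.2754°

0.275°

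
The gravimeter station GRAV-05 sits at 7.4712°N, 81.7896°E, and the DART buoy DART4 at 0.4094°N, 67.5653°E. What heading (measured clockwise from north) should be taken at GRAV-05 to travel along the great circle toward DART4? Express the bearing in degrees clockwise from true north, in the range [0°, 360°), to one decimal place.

244.2°

Δλ = -14.2243°
y = sin Δλ · cos φ₂ = -0.245712
x = cos φ₁ sin φ₂ − sin φ₁ cos φ₂ cos Δλ = -0.118953
θ = atan2(y, x) = -115.8324° → 244.1676° (mod 360°)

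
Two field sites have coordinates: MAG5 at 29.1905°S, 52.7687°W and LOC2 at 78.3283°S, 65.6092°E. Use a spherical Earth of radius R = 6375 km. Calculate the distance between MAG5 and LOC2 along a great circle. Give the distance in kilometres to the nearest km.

Δφ = -49.1378°,  Δλ = 118.3779°
a = sin²(Δφ/2) + cos φ₁ cos φ₂ sin²(Δλ/2) = 0.303155
c = 2·arcsin(√a) = 1.166155 rad = 66.8157°
d = R·c = 6375 × 1.166155 = 7434.2 km

7434 km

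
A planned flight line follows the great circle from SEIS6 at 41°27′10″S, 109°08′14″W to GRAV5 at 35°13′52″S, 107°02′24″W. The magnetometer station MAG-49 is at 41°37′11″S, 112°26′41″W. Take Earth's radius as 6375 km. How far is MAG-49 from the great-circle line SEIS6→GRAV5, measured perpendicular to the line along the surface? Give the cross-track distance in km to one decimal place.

SEIS6: φ = -41.45278°, λ = -109.13722°
GRAV5: φ = -35.23111°, λ = -107.04000°
MAG-49: φ = -41.61972°, λ = -112.44472°
δ₁₃ = central angle SEIS6→MAG-49 = 0.043306 rad  (haversine)
θ₁₃ = bearing SEIS6→MAG-49 = 265.047°,  θ₁₂ = bearing SEIS6→GRAV5 = 15.469°
dₓₜ = R·arcsin(sin δ₁₃ · sin(θ₁₃ − θ₁₂)) = 6375·arcsin(0.04329·sin(249.577°)) = -258.713 km
|dₓₜ| = 258.713 km

258.7 km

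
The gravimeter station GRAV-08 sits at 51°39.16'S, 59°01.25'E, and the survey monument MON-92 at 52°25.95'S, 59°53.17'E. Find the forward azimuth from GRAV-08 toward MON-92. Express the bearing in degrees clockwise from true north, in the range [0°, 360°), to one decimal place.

146.0°

GRAV-08: φ = -51.65267°, λ = +59.02083°
MON-92: φ = -52.43250°, λ = +59.88617°
Δλ = 0.8653°
y = sin Δλ · cos φ₂ = 0.009208
x = cos φ₁ sin φ₂ − sin φ₁ cos φ₂ cos Δλ = -0.013665
θ = atan2(y, x) = 146.0264° → 146.0264° (mod 360°)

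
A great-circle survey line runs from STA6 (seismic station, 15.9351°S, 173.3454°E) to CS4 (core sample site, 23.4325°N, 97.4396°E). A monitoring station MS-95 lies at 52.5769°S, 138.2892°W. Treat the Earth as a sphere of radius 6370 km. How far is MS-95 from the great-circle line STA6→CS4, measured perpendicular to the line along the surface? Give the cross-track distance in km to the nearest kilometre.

δ₁₃ = central angle STA6→MS-95 = 0.919443 rad  (haversine)
θ₁₃ = bearing STA6→MS-95 = 145.172°,  θ₁₂ = bearing STA6→CS4 = 296.502°
dₓₜ = R·arcsin(sin δ₁₃ · sin(θ₁₃ − θ₁₂)) = 6370·arcsin(0.79526·sin(-151.330°)) = -2493.582 km
|dₓₜ| = 2493.582 km

2494 km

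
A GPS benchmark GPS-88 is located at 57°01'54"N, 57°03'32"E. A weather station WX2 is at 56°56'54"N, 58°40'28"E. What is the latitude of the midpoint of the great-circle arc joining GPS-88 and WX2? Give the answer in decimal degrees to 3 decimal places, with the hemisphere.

GPS-88: φ = +57.03167°, λ = +57.05889°
WX2: φ = +56.94833°, λ = +58.67444°
Bx = cos φ₂ cos Δλ = 0.545178,  By = cos φ₂ sin Δλ = 0.015376
φₘ = atan2(sin φ₁ + sin φ₂, √((cos φ₁ + Bx)² + By²)) = 56.99260°
λₘ = λ₁ + atan2(By, cos φ₁ + Bx) = 57.86757°

56.993°N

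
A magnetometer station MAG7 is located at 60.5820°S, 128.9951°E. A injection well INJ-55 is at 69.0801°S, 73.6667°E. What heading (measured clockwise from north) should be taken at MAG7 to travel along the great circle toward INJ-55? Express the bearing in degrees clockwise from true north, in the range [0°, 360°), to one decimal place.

226.2°

Δλ = -55.3284°
y = sin Δλ · cos φ₂ = -0.293657
x = cos φ₁ sin φ₂ − sin φ₁ cos φ₂ cos Δλ = -0.281867
θ = atan2(y, x) = -133.8264° → 226.1736° (mod 360°)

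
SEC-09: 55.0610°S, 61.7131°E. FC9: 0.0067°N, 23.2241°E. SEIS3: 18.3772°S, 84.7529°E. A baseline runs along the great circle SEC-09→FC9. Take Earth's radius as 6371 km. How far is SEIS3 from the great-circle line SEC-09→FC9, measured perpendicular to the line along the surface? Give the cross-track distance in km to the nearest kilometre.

4419 km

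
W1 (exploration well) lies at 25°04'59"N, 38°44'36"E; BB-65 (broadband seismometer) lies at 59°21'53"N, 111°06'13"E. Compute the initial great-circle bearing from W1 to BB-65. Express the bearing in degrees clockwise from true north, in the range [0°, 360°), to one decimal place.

34.2°

W1: φ = +25.08306°, λ = +38.74333°
BB-65: φ = +59.36472°, λ = +111.10361°
Δλ = 72.3603°
y = sin Δλ · cos φ₂ = 0.485612
x = cos φ₁ sin φ₂ − sin φ₁ cos φ₂ cos Δλ = 0.713823
θ = atan2(y, x) = 34.2273° → 34.2273° (mod 360°)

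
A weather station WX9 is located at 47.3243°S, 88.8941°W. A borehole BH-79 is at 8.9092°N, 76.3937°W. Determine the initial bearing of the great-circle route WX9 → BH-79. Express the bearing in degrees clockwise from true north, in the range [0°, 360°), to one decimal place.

14.7°

Δλ = 12.5004°
y = sin Δλ · cos φ₂ = 0.213835
x = cos φ₁ sin φ₂ − sin φ₁ cos φ₂ cos Δλ = 0.814092
θ = atan2(y, x) = 14.7173° → 14.7173° (mod 360°)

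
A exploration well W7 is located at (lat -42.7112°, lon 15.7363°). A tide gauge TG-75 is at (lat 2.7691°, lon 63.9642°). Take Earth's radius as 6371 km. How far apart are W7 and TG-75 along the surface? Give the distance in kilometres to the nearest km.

Δφ = 45.4803°,  Δλ = 48.2279°
a = sin²(Δφ/2) + cos φ₁ cos φ₂ sin²(Δλ/2) = 0.271926
c = 2·arcsin(√a) = 1.097134 rad = 62.8612°
d = R·c = 6371 × 1.097134 = 6989.8 km

6990 km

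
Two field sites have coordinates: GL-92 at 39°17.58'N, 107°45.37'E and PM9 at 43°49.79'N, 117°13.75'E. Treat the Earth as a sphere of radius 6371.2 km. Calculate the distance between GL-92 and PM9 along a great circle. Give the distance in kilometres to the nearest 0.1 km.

GL-92: φ = +39.29300°, λ = +107.75617°
PM9: φ = +43.82983°, λ = +117.22917°
Δφ = 4.5368°,  Δλ = 9.4730°
a = sin²(Δφ/2) + cos φ₁ cos φ₂ sin²(Δλ/2) = 0.005373
c = 2·arcsin(√a) = 0.146738 rad = 8.4075°
d = R·c = 6371.2 × 0.146738 = 934.9 km

934.9 km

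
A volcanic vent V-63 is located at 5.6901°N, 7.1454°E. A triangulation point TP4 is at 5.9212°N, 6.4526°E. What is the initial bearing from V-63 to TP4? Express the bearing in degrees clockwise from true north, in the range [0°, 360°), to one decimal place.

Δλ = -0.6928°
y = sin Δλ · cos φ₂ = -0.012027
x = cos φ₁ sin φ₂ − sin φ₁ cos φ₂ cos Δλ = 0.004041
θ = atan2(y, x) = -71.4292° → 288.5708° (mod 360°)

288.6°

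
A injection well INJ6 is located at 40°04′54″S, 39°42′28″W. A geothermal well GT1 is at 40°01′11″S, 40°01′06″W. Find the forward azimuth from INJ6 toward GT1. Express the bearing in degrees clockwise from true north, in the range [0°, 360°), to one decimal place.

INJ6: φ = -40.08167°, λ = -39.70778°
GT1: φ = -40.01972°, λ = -40.01833°
Δλ = -0.3106°
y = sin Δλ · cos φ₂ = -0.004151
x = cos φ₁ sin φ₂ − sin φ₁ cos φ₂ cos Δλ = 0.001074
θ = atan2(y, x) = -75.4949° → 284.5051° (mod 360°)

284.5°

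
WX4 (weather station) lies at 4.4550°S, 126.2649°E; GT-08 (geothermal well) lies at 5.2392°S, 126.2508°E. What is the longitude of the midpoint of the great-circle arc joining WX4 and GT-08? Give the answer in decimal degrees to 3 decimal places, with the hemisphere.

126.258°E

Bx = cos φ₂ cos Δλ = 0.995822,  By = cos φ₂ sin Δλ = -0.000245
φₘ = atan2(sin φ₁ + sin φ₂, √((cos φ₁ + Bx)² + By²)) = -4.84710°
λₘ = λ₁ + atan2(By, cos φ₁ + Bx) = 126.25785°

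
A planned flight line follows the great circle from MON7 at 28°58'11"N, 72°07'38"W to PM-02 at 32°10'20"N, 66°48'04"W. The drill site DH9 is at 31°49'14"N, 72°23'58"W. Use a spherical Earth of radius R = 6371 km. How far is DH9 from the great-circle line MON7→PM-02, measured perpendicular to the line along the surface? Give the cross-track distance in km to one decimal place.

MON7: φ = +28.96972°, λ = -72.12722°
PM-02: φ = +32.17222°, λ = -66.80111°
DH9: φ = +31.82056°, λ = -72.39944°
δ₁₃ = central angle MON7→DH9 = 0.049925 rad  (haversine)
θ₁₃ = bearing MON7→DH9 = 355.360°,  θ₁₂ = bearing MON7→PM-02 = 53.738°
dₓₜ = R·arcsin(sin δ₁₃ · sin(θ₁₃ − θ₁₂)) = 6371·arcsin(0.04990·sin(301.621°)) = -270.817 km
|dₓₜ| = 270.817 km

270.8 km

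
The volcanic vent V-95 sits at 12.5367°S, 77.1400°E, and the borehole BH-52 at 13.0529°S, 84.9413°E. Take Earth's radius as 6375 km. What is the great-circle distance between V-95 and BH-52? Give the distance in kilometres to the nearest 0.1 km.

Δφ = -0.5162°,  Δλ = 7.8013°
a = sin²(Δφ/2) + cos φ₁ cos φ₂ sin²(Δλ/2) = 0.004421
c = 2·arcsin(√a) = 0.133077 rad = 7.6248°
d = R·c = 6375 × 0.133077 = 848.4 km

848.4 km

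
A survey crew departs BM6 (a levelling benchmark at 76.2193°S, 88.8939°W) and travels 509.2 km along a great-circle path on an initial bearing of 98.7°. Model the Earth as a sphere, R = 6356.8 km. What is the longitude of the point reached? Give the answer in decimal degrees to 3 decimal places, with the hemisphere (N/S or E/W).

69.580°W

δ = d/R = 509.2/6356.8 = 0.080103 rad
φ₂ = arcsin(sin φ₁ cos δ + cos φ₁ sin δ cos θ)
   = arcsin(-0.97121·0.99679 + 0.23821·0.08002·-0.15126) = -76.16382°
λ₂ = λ₁ + atan2(sin θ sin δ cos φ₁, cos δ − sin φ₁ sin φ₂) = -69.57982°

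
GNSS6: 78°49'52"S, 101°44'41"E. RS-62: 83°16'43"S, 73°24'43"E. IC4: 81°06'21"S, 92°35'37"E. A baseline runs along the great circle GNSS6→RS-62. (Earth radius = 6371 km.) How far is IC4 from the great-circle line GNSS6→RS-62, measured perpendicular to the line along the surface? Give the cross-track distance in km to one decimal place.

GNSS6: φ = -78.83111°, λ = +101.74472°
RS-62: φ = -83.27861°, λ = +73.41194°
IC4: φ = -81.10583°, λ = +92.59361°
δ₁₃ = central angle GNSS6→IC4 = 0.048361 rad  (haversine)
θ₁₃ = bearing GNSS6→IC4 = 210.574°,  θ₁₂ = bearing GNSS6→RS-62 = 211.316°
dₓₜ = R·arcsin(sin δ₁₃ · sin(θ₁₃ − θ₁₂)) = 6371·arcsin(0.04834·sin(-0.743°)) = -3.991 km
|dₓₜ| = 3.991 km

4.0 km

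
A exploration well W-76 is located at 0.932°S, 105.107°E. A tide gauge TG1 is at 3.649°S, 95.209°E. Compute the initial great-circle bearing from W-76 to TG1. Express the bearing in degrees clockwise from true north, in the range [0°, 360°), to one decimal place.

Δλ = -9.8980°
y = sin Δλ · cos φ₂ = -0.171546
x = cos φ₁ sin φ₂ − sin φ₁ cos φ₂ cos Δλ = -0.047644
θ = atan2(y, x) = -105.5219° → 254.4781° (mod 360°)

254.5°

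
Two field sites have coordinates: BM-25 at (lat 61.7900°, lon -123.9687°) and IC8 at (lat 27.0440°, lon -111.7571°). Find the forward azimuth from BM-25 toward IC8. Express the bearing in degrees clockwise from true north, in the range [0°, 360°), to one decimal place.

161.2°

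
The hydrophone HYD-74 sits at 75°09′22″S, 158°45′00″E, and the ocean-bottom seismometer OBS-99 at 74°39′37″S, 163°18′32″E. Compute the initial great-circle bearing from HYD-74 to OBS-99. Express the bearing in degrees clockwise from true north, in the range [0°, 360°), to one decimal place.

HYD-74: φ = -75.15611°, λ = +158.75000°
OBS-99: φ = -74.66028°, λ = +163.30889°
Δλ = 4.5589°
y = sin Δλ · cos φ₂ = 0.021027
x = cos φ₁ sin φ₂ − sin φ₁ cos φ₂ cos Δλ = 0.007845
θ = atan2(y, x) = 69.5402° → 69.5402° (mod 360°)

69.5°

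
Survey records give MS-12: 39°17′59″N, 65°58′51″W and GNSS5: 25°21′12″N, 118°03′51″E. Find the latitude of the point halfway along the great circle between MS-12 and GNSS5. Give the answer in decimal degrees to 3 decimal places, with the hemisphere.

MS-12: φ = +39.29972°, λ = -65.98083°
GNSS5: φ = +25.35333°, λ = +118.06417°
Bx = cos φ₂ cos Δλ = -0.901433,  By = cos φ₂ sin Δλ = -0.063746
φₘ = atan2(sin φ₁ + sin φ₂, √((cos φ₁ + Bx)² + By²)) = 82.34786°
λₘ = λ₁ + atan2(By, cos φ₁ + Bx) = 140.56656°

82.348°N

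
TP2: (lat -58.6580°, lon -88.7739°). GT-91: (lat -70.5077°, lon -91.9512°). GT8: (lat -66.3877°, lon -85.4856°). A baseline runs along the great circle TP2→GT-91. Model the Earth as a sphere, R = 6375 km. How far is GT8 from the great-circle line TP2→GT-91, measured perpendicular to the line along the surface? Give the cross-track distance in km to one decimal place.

δ₁₃ = central angle TP2→GT8 = 0.137436 rad  (haversine)
θ₁₃ = bearing TP2→GT8 = 170.346°,  θ₁₂ = bearing TP2→GT-91 = 185.136°
dₓₜ = R·arcsin(sin δ₁₃ · sin(θ₁₃ − θ₁₂)) = 6375·arcsin(0.13700·sin(-14.790°)) = -222.999 km
|dₓₜ| = 222.999 km

223.0 km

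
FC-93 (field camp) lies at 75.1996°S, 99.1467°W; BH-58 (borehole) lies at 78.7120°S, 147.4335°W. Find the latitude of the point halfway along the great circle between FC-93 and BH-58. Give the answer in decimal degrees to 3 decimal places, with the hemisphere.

78.042°S

Bx = cos φ₂ cos Δλ = 0.130246,  By = cos φ₂ sin Δλ = -0.146118
φₘ = atan2(sin φ₁ + sin φ₂, √((cos φ₁ + Bx)² + By²)) = -78.04224°
λₘ = λ₁ + atan2(By, cos φ₁ + Bx) = -119.89531°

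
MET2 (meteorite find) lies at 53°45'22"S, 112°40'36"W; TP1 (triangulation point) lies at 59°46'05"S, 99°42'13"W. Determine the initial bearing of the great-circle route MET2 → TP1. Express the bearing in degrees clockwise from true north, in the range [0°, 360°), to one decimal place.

135.5°

MET2: φ = -53.75611°, λ = -112.67667°
TP1: φ = -59.76806°, λ = -99.70361°
Δλ = 12.9731°
y = sin Δλ · cos φ₂ = 0.113033
x = cos φ₁ sin φ₂ − sin φ₁ cos φ₂ cos Δλ = -0.115101
θ = atan2(y, x) = 135.5194° → 135.5194° (mod 360°)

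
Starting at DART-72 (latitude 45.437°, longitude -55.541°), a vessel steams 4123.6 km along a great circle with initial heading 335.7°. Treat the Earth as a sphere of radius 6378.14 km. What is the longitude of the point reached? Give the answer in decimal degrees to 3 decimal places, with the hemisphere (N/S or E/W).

δ = d/R = 4123.6/6378.14 = 0.646521 rad
φ₂ = arcsin(sin φ₁ cos δ + cos φ₁ sin δ cos θ)
   = arcsin(0.71248·0.79818 + 0.70169·0.60241·0.91140) = 72.54415°
λ₂ = λ₁ + atan2(sin θ sin δ cos φ₁, cos δ − sin φ₁ sin φ₂) = -111.27365°

111.274°W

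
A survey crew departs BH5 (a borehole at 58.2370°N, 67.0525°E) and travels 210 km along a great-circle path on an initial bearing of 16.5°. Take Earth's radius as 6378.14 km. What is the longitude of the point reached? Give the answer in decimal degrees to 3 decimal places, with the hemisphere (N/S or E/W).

68.125°E

δ = d/R = 210/6378.14 = 0.032925 rad
φ₂ = arcsin(sin φ₁ cos δ + cos φ₁ sin δ cos θ)
   = arcsin(0.85023·0.99946 + 0.52641·0.03292·0.95882) = 60.04148°
λ₂ = λ₁ + atan2(sin θ sin δ cos φ₁, cos δ − sin φ₁ sin φ₂) = 68.12528°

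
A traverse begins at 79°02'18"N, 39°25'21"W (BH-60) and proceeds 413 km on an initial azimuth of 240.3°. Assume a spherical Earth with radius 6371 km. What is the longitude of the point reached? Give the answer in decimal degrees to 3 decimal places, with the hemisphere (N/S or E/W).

BH-60: φ = +79.03833°, λ = -39.42250°
δ = d/R = 413/6371 = 0.064825 rad
φ₂ = arcsin(sin φ₁ cos δ + cos φ₁ sin δ cos θ)
   = arcsin(0.98175·0.99790 + 0.19015·0.06478·-0.49546) = 76.80266°
λ₂ = λ₁ + atan2(sin θ sin δ cos φ₁, cos δ − sin φ₁ sin φ₂) = -53.69099°

53.691°W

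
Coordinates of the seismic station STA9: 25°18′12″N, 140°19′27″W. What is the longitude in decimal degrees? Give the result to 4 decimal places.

140.3242°W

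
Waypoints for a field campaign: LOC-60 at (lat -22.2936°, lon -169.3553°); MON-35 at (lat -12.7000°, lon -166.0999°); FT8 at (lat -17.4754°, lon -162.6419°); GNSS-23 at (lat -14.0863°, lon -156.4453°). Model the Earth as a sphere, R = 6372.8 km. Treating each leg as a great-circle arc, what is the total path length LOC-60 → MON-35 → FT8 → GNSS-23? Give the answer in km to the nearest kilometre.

2532 km

LOC-60→MON-35: c = 0.175965 rad, d = 1121.39 km
MON-35→FT8: c = 0.101685 rad, d = 648.02 km
FT8→GNSS-23: c = 0.119690 rad, d = 762.76 km
Total = 1121.39 + 648.02 + 762.76 = 2532.17 km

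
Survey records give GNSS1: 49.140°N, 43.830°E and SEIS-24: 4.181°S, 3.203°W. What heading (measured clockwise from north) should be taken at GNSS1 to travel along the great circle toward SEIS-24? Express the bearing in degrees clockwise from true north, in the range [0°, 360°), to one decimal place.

Δλ = -47.0330°
y = sin Δλ · cos φ₂ = -0.729799
x = cos φ₁ sin φ₂ − sin φ₁ cos φ₂ cos Δλ = -0.561809
θ = atan2(y, x) = -127.5896° → 232.4104° (mod 360°)

232.4°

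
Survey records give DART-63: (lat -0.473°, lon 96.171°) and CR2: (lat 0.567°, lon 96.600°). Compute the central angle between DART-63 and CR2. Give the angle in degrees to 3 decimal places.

Δφ = 1.0400°,  Δλ = 0.4290°
a = sin²(Δφ/2) + cos φ₁ cos φ₂ sin²(Δλ/2) = 0.000096
c = 2·arcsin(√a) = 0.019635 rad = 1.1250°

1.125°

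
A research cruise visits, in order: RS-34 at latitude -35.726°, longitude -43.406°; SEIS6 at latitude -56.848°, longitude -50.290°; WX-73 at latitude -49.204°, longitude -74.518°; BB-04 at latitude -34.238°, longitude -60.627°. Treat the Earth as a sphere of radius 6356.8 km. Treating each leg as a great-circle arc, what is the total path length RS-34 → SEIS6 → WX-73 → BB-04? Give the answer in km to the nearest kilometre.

6224 km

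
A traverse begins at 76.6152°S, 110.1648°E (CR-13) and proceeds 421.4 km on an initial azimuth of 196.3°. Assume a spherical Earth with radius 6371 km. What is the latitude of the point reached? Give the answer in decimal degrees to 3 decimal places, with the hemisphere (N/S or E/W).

δ = d/R = 421.4/6371 = 0.066143 rad
φ₂ = arcsin(sin φ₁ cos δ + cos φ₁ sin δ cos θ)
   = arcsin(-0.97284·0.99781 + 0.23149·0.06610·-0.95981) = -80.19580°
λ₂ = λ₁ + atan2(sin θ sin δ cos φ₁, cos δ − sin φ₁ sin φ₂) = 103.91050°

80.196°S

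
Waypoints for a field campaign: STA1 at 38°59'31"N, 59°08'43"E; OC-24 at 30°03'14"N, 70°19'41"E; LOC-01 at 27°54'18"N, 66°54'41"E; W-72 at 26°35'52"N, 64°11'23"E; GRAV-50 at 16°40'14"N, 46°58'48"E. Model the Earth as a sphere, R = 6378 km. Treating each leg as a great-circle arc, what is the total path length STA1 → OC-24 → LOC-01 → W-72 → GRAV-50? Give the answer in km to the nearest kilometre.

STA1: φ = +38.99194°, λ = +59.14528°
OC-24: φ = +30.05389°, λ = +70.32806°
LOC-01: φ = +27.90500°, λ = +66.91139°
W-72: φ = +26.59778°, λ = +64.18972°
GRAV-50: φ = +16.67056°, λ = +46.98000°
STA1→OC-24: c = 0.223697 rad, d = 1426.74 km
OC-24→LOC-01: c = 0.064243 rad, d = 409.74 km
LOC-01→W-72: c = 0.047997 rad, d = 306.12 km
W-72→GRAV-50: c = 0.328038 rad, d = 2092.22 km
Total = 1426.74 + 409.74 + 306.12 + 2092.22 = 4234.83 km

4235 km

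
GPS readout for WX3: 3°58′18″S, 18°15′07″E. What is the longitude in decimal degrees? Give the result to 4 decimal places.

18.2519°E

18° + 15′/60 + 7″/3600 = 18 + 0.25000 + 0.00194 = 18.2519°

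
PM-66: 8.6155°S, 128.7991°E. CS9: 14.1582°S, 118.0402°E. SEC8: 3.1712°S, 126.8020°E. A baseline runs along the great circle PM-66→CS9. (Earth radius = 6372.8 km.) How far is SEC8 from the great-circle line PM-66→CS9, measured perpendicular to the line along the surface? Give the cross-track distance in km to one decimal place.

637.4 km

δ₁₃ = central angle PM-66→SEC8 = 0.101144 rad  (haversine)
θ₁₃ = bearing PM-66→SEC8 = 339.842°,  θ₁₂ = bearing PM-66→CS9 = 241.290°
dₓₜ = R·arcsin(sin δ₁₃ · sin(θ₁₃ − θ₁₂)) = 6372.8·arcsin(0.10097·sin(98.553°)) = 637.381 km
|dₓₜ| = 637.381 km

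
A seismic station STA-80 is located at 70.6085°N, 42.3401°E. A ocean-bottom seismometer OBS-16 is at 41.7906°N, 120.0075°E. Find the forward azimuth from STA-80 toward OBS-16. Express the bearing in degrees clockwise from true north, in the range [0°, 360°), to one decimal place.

Δλ = 77.6674°
y = sin Δλ · cos φ₂ = 0.728380
x = cos φ₁ sin φ₂ − sin φ₁ cos φ₂ cos Δλ = 0.071049
θ = atan2(y, x) = 84.4288° → 84.4288° (mod 360°)

84.4°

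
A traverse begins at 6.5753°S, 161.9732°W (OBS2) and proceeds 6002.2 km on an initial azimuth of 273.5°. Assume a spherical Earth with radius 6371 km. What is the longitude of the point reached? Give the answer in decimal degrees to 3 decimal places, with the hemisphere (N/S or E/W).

144.181°E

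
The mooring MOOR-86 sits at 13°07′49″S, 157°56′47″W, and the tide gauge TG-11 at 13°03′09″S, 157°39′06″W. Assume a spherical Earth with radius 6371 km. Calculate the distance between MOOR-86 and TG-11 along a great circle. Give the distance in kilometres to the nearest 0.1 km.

MOOR-86: φ = -13.13028°, λ = -157.94639°
TG-11: φ = -13.05250°, λ = -157.65167°
Δφ = 0.0778°,  Δλ = 0.2947°
a = sin²(Δφ/2) + cos φ₁ cos φ₂ sin²(Δλ/2) = 0.000007
c = 2·arcsin(√a) = 0.005191 rad = 0.2974°
d = R·c = 6371 × 0.005191 = 33.1 km

33.1 km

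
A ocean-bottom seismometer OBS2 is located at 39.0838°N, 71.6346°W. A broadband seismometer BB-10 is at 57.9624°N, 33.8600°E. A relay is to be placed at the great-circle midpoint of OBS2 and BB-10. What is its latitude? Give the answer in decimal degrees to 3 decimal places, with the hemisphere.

61.135°N

Bx = cos φ₂ cos Δλ = -0.141715,  By = cos φ₂ sin Δλ = 0.511196
φₘ = atan2(sin φ₁ + sin φ₂, √((cos φ₁ + Bx)² + By²)) = 61.13481°
λₘ = λ₁ + atan2(By, cos φ₁ + Bx) = -32.77776°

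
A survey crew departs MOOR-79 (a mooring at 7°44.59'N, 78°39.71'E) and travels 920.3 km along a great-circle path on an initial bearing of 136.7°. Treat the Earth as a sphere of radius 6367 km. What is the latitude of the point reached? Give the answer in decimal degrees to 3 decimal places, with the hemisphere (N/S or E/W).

MOOR-79: φ = +7.74317°, λ = +78.66183°
δ = d/R = 920.3/6367 = 0.144542 rad
φ₂ = arcsin(sin φ₁ cos δ + cos φ₁ sin δ cos θ)
   = arcsin(0.13473·0.98957 + 0.99088·0.14404·-0.72777) = 1.68793°
λ₂ = λ₁ + atan2(sin θ sin δ cos φ₁, cos δ − sin φ₁ sin φ₂) = 84.33350°

1.688°N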